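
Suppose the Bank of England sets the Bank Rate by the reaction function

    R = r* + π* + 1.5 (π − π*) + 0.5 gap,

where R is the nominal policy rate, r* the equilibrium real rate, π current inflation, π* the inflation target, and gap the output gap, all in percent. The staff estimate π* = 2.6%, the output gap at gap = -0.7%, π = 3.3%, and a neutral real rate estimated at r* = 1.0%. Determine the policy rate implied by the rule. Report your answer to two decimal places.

R = 1.0 + 2.6 + 1.5 × (3.3 − 2.6) + 0.5 × (-0.7)
   = 1.0 + 2.6 + 1.05 − 0.35 = 4.30

4.30%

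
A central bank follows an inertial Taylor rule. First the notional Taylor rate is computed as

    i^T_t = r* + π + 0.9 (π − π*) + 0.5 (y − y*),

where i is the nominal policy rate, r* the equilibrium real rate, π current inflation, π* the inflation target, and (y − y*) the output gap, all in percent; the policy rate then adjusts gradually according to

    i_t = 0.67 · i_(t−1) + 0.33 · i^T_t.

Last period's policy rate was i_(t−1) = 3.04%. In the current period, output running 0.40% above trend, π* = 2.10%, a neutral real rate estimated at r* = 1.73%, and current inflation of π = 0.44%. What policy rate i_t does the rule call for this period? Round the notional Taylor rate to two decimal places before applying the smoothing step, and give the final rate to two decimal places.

Output 0.40% above potential → (y − y*) = 0.40.
i^T_t = 1.73 + 0.44 + 0.9 × (0.44 − 2.10) + 0.5 × 0.40
   = 1.73 + 0.44 − 1.494 + 0.2 = 0.88
i_t = 0.67 × 3.04 + 0.33 × 0.88 = 2.0368 + 0.2904 = 2.33

2.33%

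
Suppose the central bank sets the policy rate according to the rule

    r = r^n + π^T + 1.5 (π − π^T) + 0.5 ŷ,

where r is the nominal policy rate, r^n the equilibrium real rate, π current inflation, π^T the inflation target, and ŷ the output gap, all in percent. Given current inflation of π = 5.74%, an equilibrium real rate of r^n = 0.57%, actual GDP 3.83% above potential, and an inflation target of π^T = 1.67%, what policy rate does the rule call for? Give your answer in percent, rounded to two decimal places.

10.26%

Output 3.83% above potential → ŷ = 3.83.
r = 0.57 + 1.67 + 1.5 × (5.74 − 1.67) + 0.5 × 3.83
   = 0.57 + 1.67 + 6.105 + 1.915 = 10.26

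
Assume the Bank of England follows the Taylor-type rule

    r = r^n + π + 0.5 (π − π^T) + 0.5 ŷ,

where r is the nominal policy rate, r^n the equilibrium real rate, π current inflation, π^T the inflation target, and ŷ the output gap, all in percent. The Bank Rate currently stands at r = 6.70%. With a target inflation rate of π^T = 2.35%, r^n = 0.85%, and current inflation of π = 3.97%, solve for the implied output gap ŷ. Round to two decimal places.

2.14%

0.5 ŷ = 6.70 − 0.85 − 3.97 − 0.5 × (3.97 − 2.35) = 1.07
ŷ = 1.07 / 0.5 = 2.14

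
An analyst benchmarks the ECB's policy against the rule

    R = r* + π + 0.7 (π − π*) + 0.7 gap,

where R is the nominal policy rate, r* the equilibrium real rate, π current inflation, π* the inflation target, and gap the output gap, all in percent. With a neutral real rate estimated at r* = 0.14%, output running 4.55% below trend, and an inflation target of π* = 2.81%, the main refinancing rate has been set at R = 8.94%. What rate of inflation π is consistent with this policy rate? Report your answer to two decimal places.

Output 4.55% below potential → gap = -4.55.
Collecting π: R = r* + (1 + 0.7) π − 0.7 π* + 0.7 gap
1.7 π = 8.94 − 0.14 + 0.7 × 2.81 − 0.7 × (-4.55) = 13.952
π = 13.952 / 1.7 = 8.21

8.21%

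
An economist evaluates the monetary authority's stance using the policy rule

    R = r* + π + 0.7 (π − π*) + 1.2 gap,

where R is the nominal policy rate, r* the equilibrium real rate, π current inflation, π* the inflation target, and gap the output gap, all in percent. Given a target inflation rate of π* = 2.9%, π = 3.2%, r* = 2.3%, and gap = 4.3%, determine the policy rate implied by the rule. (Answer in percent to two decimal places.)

R = 2.3 + 3.2 + 0.7 × (3.2 − 2.9) + 1.2 × 4.3
   = 2.3 + 3.2 + 0.21 + 5.16 = 10.87

10.87%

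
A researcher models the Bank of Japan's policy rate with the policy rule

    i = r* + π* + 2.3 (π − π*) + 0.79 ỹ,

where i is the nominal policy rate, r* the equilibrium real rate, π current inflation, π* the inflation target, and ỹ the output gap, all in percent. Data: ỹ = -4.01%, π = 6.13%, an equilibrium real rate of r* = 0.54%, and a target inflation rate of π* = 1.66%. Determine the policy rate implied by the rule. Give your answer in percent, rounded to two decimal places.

9.31%

i = 0.54 + 1.66 + 2.3 × (6.13 − 1.66) + 0.79 × (-4.01)
   = 0.54 + 1.66 + 10.281 − 3.1679 = 9.31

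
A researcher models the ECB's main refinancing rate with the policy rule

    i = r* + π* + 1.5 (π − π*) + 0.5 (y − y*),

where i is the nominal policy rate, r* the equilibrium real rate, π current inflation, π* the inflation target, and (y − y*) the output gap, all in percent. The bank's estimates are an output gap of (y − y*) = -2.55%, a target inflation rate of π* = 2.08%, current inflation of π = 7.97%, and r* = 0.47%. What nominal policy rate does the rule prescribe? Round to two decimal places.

i = 0.47 + 2.08 + 1.5 × (7.97 − 2.08) + 0.5 × (-2.55)
   = 0.47 + 2.08 + 8.835 − 1.275 = 10.11

10.11%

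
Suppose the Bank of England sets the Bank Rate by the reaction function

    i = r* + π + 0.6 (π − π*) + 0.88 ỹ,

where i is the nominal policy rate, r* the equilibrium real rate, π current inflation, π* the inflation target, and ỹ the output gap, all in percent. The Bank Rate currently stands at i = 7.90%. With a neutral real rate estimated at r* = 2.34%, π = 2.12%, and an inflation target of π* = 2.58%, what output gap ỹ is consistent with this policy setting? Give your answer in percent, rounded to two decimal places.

4.22%

0.88 ỹ = 7.90 − 2.34 − 2.12 − 0.6 × (2.12 − 2.58) = 3.716
ỹ = 3.716 / 0.88 = 4.22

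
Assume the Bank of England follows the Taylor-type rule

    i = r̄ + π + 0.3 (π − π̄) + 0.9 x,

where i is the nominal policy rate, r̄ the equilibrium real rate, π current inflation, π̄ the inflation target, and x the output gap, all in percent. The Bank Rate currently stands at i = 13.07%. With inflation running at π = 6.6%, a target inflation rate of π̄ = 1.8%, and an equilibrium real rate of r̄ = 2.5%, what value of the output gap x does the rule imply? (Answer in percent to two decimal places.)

0.9 x = 13.07 − 2.5 − 6.6 − 0.3 × (6.6 − 1.8) = 2.53
x = 2.53 / 0.9 = 2.81

2.81%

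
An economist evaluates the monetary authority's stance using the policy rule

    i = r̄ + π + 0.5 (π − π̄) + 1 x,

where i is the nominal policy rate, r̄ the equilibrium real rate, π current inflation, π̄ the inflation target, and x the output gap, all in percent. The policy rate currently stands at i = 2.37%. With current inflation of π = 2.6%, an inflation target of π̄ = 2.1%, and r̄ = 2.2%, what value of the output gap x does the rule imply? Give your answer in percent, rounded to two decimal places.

-2.68%

1 x = 2.37 − 2.2 − 2.6 − 0.5 × (2.6 − 2.1) = -2.68
x = -2.68 / 1 = -2.68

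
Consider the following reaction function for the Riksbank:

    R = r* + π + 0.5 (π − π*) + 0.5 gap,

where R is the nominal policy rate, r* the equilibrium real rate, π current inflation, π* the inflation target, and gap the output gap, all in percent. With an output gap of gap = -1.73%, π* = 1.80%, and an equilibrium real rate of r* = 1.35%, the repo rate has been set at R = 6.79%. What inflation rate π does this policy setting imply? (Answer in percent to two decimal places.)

Collecting π: R = r* + (1 + 0.5) π − 0.5 π* + 0.5 gap
1.5 π = 6.79 − 1.35 + 0.5 × 1.80 − 0.5 × (-1.73) = 7.205
π = 7.205 / 1.5 = 4.80

4.80%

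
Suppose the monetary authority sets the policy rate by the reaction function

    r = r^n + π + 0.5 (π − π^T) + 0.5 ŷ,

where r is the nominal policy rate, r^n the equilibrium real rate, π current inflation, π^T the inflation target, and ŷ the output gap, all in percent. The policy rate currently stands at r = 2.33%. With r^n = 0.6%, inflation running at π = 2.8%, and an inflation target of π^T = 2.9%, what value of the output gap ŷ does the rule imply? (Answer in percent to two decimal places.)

-2.04%

0.5 ŷ = 2.33 − 0.6 − 2.8 − 0.5 × (2.8 − 2.9) = -1.02
ŷ = -1.02 / 0.5 = -2.04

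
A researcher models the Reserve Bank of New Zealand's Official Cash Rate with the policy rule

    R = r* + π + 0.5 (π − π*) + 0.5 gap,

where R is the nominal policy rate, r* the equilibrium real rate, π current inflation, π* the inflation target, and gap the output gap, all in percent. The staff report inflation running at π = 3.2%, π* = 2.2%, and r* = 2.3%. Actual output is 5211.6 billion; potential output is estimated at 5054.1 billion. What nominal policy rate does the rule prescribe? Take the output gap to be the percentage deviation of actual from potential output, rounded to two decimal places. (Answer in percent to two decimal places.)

Output gap = 100 × (5211.6 − 5054.1) / 5054.1 = 3.12%.
R = 2.30 + 3.20 + 0.5 × (3.20 − 2.20) + 0.5 × 3.12
   = 2.30 + 3.2 + 0.5 + 1.56 = 7.56

7.56%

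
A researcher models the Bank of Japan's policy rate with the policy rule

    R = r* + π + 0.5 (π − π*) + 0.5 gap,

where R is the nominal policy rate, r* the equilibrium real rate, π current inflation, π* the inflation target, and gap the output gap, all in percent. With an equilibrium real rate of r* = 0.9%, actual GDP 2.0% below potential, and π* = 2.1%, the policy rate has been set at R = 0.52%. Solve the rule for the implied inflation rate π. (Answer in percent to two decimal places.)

Output 2.0% below potential → gap = -2.0.
Collecting π: R = r* + (1 + 0.5) π − 0.5 π* + 0.5 gap
1.5 π = 0.52 − 0.9 + 0.5 × 2.1 − 0.5 × (-2.0) = 1.67
π = 1.67 / 1.5 = 1.11

1.11%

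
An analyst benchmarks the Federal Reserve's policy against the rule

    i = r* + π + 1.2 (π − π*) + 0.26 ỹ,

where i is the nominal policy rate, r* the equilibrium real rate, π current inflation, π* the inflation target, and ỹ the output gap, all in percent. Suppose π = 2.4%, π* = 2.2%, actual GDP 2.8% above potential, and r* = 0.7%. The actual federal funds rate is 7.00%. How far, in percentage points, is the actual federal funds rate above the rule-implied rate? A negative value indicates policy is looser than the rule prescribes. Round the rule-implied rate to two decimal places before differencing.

2.93 pp

Output 2.8% above potential → ỹ = 2.8.
i = 0.7 + 2.4 + 1.2 × (2.4 − 2.2) + 0.26 × 2.8
   = 0.7 + 2.4 + 0.24 + 0.728 = 4.07
Deviation = 7.00 − 4.07 = 2.93 pp.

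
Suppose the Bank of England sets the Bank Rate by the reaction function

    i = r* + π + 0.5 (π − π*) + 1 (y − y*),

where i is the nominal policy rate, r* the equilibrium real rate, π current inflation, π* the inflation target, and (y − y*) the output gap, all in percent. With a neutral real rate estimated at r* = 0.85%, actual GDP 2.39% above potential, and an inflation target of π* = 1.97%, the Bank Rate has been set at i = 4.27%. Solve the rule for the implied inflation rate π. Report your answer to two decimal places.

1.34%

Output 2.39% above potential → (y − y*) = 2.39.
Collecting π: i = r* + (1 + 0.5) π − 0.5 π* + 1 (y − y*)
1.5 π = 4.27 − 0.85 + 0.5 × 1.97 − 1 × 2.39 = 2.015
π = 2.015 / 1.5 = 1.34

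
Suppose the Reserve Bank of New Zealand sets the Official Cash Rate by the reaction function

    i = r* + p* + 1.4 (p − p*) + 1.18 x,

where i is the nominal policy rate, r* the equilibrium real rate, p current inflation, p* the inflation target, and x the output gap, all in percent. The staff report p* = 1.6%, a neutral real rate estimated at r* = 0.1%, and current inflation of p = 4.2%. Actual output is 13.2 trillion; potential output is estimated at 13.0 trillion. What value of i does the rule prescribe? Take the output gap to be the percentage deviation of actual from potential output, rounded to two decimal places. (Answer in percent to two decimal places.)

Output gap = 100 × (13.2 − 13.0) / 13.0 = 1.54%.
i = 0.10 + 1.60 + 1.4 × (4.20 − 1.60) + 1.18 × 1.54
   = 0.10 + 1.6 + 3.64 + 1.8172 = 7.16

7.16%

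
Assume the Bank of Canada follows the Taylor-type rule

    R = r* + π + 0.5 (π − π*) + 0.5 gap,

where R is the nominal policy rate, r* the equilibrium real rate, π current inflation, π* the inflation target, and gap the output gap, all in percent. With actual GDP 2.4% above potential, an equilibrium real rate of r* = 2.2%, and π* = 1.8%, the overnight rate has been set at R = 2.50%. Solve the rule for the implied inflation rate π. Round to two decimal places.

Output 2.4% above potential → gap = 2.4.
Collecting π: R = r* + (1 + 0.5) π − 0.5 π* + 0.5 gap
1.5 π = 2.50 − 2.2 + 0.5 × 1.8 − 0.5 × 2.4 = 0
π = 0 / 1.5 = 0.00

0.00%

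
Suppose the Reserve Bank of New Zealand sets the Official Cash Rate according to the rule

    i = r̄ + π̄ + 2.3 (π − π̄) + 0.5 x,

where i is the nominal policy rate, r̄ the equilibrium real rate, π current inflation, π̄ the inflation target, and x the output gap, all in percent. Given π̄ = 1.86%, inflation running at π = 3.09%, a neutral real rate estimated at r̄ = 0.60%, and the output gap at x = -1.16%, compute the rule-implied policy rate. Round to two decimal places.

i = 0.60 + 1.86 + 2.3 × (3.09 − 1.86) + 0.5 × (-1.16)
   = 0.60 + 1.86 + 2.829 − 0.58 = 4.71

4.71%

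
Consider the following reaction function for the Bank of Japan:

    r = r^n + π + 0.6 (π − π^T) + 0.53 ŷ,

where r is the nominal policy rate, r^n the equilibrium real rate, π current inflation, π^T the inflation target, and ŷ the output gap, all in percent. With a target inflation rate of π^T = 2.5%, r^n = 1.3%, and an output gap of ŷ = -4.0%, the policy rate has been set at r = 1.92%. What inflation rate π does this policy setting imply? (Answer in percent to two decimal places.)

Collecting π: r = r^n + (1 + 0.6) π − 0.6 π^T + 0.53 ŷ
1.6 π = 1.92 − 1.3 + 0.6 × 2.5 − 0.53 × (-4.0) = 4.24
π = 4.24 / 1.6 = 2.65

2.65%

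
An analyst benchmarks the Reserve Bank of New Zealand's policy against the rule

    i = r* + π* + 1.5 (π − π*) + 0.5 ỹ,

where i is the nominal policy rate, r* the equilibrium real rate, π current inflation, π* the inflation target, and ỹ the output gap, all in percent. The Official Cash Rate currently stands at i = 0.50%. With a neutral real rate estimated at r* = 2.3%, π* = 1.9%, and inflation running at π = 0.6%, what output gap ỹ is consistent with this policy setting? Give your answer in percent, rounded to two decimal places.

0.5 ỹ = 0.50 − 2.3 − 1.9 − 1.5 × (0.6 − 1.9) = -1.75
ỹ = -1.75 / 0.5 = -3.50

-3.50%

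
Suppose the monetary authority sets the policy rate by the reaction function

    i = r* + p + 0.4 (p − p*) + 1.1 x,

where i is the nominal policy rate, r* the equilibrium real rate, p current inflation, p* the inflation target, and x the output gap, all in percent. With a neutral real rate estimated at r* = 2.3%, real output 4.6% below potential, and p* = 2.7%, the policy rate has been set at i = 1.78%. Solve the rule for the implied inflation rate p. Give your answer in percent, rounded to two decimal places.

Output 4.6% below potential → x = -4.6.
Collecting p: i = r* + (1 + 0.4) p − 0.4 p* + 1.1 x
1.4 p = 1.78 − 2.3 + 0.4 × 2.7 − 1.1 × (-4.6) = 5.62
p = 5.62 / 1.4 = 4.01

4.01%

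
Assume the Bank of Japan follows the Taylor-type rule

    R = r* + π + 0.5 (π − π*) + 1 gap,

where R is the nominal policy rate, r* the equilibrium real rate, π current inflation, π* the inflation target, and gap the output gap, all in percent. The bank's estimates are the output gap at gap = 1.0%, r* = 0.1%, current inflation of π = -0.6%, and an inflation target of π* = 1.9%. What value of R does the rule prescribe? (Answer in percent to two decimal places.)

-0.75%

R = 0.1 + (-0.6) + 0.5 × (-0.6 − 1.9) + 1 × 1.0
   = 0.1 − 0.6 − 1.25 + 1 = -0.75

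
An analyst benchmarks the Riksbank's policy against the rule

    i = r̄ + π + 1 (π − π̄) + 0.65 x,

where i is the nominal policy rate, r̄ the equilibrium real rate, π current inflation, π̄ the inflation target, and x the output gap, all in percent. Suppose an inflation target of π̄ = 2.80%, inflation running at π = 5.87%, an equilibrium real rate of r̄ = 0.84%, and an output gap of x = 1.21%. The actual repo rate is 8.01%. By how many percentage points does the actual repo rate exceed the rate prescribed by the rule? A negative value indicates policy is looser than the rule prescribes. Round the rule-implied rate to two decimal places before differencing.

-2.56 pp

i = 0.84 + 5.87 + 1 × (5.87 − 2.80) + 0.65 × 1.21
   = 0.84 + 5.87 + 3.07 + 0.7865 = 10.57
Deviation = 8.01 − 10.57 = -2.56 pp.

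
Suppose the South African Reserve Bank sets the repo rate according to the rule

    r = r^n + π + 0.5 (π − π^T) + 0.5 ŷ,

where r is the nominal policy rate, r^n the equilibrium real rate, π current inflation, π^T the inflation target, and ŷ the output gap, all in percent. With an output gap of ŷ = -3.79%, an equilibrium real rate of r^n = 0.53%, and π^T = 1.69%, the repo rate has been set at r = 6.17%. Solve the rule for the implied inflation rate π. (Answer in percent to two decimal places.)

5.59%

Collecting π: r = r^n + (1 + 0.5) π − 0.5 π^T + 0.5 ŷ
1.5 π = 6.17 − 0.53 + 0.5 × 1.69 − 0.5 × (-3.79) = 8.38
π = 8.38 / 1.5 = 5.59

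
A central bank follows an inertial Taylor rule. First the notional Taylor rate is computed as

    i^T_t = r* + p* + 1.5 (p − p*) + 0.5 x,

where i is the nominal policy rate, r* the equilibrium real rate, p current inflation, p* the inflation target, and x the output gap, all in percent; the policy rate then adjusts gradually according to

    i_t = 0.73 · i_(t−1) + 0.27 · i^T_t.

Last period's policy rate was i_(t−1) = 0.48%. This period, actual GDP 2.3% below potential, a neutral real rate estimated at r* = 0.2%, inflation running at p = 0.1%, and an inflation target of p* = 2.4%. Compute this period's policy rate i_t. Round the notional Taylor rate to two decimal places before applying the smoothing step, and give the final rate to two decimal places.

Output 2.3% below potential → x = -2.3.
i^T_t = 0.2 + 2.4 + 1.5 × (0.1 − 2.4) + 0.5 × (-2.3)
   = 0.2 + 2.4 − 3.45 − 1.15 = -2.00
i_t = 0.73 × 0.48 + 0.27 × (-2.00) = 0.3504 − 0.54 = -0.19

-0.19%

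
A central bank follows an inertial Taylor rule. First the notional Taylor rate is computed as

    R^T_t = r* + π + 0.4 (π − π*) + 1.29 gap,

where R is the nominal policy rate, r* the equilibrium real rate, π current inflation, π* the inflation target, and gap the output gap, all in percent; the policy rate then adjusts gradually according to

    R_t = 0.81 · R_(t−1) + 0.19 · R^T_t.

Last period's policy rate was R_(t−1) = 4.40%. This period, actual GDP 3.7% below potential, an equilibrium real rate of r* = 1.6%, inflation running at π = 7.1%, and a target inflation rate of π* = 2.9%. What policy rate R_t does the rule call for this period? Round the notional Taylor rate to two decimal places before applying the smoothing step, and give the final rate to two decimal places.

Output 3.7% below potential → gap = -3.7.
R^T_t = 1.6 + 7.1 + 0.4 × (7.1 − 2.9) + 1.29 × (-3.7)
   = 1.6 + 7.1 + 1.68 − 4.773 = 5.61
R_t = 0.81 × 4.40 + 0.19 × 5.61 = 3.564 + 1.0659 = 4.63

4.63%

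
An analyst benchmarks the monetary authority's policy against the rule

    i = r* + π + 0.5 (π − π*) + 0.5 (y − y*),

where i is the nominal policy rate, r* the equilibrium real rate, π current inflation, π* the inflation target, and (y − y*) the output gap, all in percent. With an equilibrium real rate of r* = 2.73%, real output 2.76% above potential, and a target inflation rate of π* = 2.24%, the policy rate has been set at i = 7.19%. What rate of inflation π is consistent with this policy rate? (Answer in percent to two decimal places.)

2.80%

Output 2.76% above potential → (y − y*) = 2.76.
Collecting π: i = r* + (1 + 0.5) π − 0.5 π* + 0.5 (y − y*)
1.5 π = 7.19 − 2.73 + 0.5 × 2.24 − 0.5 × 2.76 = 4.2
π = 4.2 / 1.5 = 2.80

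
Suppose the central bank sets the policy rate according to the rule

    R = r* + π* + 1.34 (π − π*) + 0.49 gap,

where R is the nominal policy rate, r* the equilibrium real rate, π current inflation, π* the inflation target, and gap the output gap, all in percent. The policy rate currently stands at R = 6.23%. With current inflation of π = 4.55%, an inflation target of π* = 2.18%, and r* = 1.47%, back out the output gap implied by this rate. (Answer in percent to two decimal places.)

0.49 gap = 6.23 − 1.47 − 2.18 − 1.34 × (4.55 − 2.18) = -0.5958
gap = -0.5958 / 0.49 = -1.22

-1.22%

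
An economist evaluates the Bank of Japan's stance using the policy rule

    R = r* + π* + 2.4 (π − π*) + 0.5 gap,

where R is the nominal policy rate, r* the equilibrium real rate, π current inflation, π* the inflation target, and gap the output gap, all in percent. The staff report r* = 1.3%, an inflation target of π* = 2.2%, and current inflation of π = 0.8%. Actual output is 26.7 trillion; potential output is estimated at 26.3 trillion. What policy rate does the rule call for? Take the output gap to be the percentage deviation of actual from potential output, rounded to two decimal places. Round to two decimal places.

0.90%

Output gap = 100 × (26.7 − 26.3) / 26.3 = 1.52%.
R = 1.30 + 2.20 + 2.4 × (0.80 − 2.20) + 0.5 × 1.52
   = 1.30 + 2.2 − 3.36 + 0.76 = 0.90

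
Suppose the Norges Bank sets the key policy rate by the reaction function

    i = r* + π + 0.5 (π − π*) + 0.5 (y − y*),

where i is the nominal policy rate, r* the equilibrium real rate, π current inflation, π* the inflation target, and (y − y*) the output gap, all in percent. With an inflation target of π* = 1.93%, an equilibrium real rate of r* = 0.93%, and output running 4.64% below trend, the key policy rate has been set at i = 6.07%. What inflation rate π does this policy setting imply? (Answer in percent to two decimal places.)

5.62%

Output 4.64% below potential → (y − y*) = -4.64.
Collecting π: i = r* + (1 + 0.5) π − 0.5 π* + 0.5 (y − y*)
1.5 π = 6.07 − 0.93 + 0.5 × 1.93 − 0.5 × (-4.64) = 8.425
π = 8.425 / 1.5 = 5.62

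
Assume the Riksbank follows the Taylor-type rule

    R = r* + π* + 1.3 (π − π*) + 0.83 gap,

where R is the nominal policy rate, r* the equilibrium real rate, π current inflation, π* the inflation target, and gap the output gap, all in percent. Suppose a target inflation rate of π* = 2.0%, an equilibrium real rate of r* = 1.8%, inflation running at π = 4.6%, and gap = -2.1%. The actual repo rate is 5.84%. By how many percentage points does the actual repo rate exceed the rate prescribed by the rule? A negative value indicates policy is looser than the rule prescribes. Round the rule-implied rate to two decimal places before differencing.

R = 1.8 + 2.0 + 1.3 × (4.6 − 2.0) + 0.83 × (-2.1)
   = 1.8 + 2 + 3.38 − 1.743 = 5.44
Deviation = 5.84 − 5.44 = 0.40 pp.

0.40 pp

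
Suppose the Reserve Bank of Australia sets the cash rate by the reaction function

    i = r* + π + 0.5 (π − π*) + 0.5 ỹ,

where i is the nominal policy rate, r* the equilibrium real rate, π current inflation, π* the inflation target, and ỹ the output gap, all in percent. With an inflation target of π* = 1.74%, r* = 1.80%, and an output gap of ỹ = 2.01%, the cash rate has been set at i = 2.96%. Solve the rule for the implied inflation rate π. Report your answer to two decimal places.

Collecting π: i = r* + (1 + 0.5) π − 0.5 π* + 0.5 ỹ
1.5 π = 2.96 − 1.80 + 0.5 × 1.74 − 0.5 × 2.01 = 1.025
π = 1.025 / 1.5 = 0.68

0.68%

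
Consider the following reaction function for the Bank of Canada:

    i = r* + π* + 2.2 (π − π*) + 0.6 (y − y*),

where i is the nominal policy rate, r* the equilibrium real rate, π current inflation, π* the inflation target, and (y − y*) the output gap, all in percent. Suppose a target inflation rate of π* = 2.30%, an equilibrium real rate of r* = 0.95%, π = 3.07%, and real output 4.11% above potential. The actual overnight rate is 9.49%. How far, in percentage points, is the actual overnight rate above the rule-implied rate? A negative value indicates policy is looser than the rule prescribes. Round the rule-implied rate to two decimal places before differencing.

Output 4.11% above potential → (y − y*) = 4.11.
i = 0.95 + 2.30 + 2.2 × (3.07 − 2.30) + 0.6 × 4.11
   = 0.95 + 2.3 + 1.694 + 2.466 = 7.41
Deviation = 9.49 − 7.41 = 2.08 pp.

2.08 pp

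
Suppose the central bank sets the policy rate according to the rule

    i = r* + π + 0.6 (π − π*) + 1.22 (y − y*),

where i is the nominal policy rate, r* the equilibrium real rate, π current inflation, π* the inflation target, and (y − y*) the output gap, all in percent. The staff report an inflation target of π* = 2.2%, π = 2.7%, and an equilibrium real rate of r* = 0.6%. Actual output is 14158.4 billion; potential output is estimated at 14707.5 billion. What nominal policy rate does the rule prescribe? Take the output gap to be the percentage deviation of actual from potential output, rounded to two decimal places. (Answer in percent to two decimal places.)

-0.95%

Output gap = 100 × (14158.4 − 14707.5) / 14707.5 = -3.73%.
i = 0.60 + 2.70 + 0.6 × (2.70 − 2.20) + 1.22 × (-3.73)
   = 0.60 + 2.7 + 0.3 − 4.5506 = -0.95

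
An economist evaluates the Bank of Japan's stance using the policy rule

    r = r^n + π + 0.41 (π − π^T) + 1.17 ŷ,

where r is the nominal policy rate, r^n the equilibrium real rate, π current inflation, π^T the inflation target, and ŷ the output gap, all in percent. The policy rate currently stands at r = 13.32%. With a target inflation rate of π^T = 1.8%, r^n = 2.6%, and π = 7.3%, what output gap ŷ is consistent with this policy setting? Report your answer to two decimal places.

1.00%

1.17 ŷ = 13.32 − 2.6 − 7.3 − 0.41 × (7.3 − 1.8) = 1.165
ŷ = 1.165 / 1.17 = 1.00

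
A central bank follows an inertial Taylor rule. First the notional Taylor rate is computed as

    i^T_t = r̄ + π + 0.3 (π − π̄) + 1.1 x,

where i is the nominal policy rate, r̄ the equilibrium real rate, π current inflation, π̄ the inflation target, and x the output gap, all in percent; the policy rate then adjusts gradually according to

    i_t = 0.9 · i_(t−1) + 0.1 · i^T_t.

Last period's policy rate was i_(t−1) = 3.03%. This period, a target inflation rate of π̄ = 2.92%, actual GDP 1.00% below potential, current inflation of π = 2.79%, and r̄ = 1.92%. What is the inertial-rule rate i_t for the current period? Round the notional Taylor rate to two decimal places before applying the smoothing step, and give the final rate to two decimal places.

Output 1.00% below potential → x = -1.00.
i^T_t = 1.92 + 2.79 + 0.3 × (2.79 − 2.92) + 1.1 × (-1.00)
   = 1.92 + 2.79 − 0.039 − 1.1 = 3.57
i_t = 0.9 × 3.03 + 0.1 × 3.57 = 2.727 + 0.357 = 3.08

3.08%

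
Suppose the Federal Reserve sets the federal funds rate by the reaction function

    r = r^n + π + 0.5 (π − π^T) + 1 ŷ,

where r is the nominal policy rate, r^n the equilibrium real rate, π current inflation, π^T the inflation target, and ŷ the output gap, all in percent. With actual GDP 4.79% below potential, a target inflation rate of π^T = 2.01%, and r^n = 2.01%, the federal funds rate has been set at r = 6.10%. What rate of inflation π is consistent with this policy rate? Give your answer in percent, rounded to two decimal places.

Output 4.79% below potential → ŷ = -4.79.
Collecting π: r = r^n + (1 + 0.5) π − 0.5 π^T + 1 ŷ
1.5 π = 6.10 − 2.01 + 0.5 × 2.01 − 1 × (-4.79) = 9.885
π = 9.885 / 1.5 = 6.59

6.59%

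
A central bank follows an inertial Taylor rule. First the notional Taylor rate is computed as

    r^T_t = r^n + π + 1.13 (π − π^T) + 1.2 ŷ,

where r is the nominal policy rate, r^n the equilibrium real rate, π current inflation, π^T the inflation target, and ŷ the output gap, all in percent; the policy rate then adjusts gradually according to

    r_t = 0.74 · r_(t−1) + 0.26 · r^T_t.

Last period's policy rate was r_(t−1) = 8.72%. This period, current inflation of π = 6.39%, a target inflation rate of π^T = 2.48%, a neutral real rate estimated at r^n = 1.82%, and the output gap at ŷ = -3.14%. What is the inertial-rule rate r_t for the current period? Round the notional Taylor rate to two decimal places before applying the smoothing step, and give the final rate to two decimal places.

r^T_t = 1.82 + 6.39 + 1.13 × (6.39 − 2.48) + 1.2 × (-3.14)
   = 1.82 + 6.39 + 4.4183 − 3.768 = 8.86
r_t = 0.74 × 8.72 + 0.26 × 8.86 = 6.4528 + 2.3036 = 8.76

8.76%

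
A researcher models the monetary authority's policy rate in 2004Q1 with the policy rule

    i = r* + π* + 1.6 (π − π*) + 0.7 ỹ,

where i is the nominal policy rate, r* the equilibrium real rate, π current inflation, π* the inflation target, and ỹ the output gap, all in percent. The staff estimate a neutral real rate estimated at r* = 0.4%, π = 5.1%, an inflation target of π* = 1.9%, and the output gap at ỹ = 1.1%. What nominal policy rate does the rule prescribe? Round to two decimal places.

8.19%

i = 0.4 + 1.9 + 1.6 × (5.1 − 1.9) + 0.7 × 1.1
   = 0.4 + 1.9 + 5.12 + 0.77 = 8.19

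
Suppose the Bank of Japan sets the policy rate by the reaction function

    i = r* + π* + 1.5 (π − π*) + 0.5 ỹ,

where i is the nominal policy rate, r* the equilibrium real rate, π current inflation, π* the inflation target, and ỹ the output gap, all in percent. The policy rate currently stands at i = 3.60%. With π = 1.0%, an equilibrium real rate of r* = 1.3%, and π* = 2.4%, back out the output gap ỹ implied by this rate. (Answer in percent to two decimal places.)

4.00%

0.5 ỹ = 3.60 − 1.3 − 2.4 − 1.5 × (1.0 − 2.4) = 2
ỹ = 2 / 0.5 = 4.00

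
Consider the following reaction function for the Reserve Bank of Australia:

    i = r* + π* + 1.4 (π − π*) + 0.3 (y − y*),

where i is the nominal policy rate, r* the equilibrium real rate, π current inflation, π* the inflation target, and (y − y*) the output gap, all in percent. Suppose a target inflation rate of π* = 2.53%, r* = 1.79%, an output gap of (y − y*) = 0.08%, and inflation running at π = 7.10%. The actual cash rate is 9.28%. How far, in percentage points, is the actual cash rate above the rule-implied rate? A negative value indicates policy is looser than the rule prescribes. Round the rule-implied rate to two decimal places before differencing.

i = 1.79 + 2.53 + 1.4 × (7.10 − 2.53) + 0.3 × 0.08
   = 1.79 + 2.53 + 6.398 + 0.024 = 10.74
Deviation = 9.28 − 10.74 = -1.46 pp.

-1.46 pp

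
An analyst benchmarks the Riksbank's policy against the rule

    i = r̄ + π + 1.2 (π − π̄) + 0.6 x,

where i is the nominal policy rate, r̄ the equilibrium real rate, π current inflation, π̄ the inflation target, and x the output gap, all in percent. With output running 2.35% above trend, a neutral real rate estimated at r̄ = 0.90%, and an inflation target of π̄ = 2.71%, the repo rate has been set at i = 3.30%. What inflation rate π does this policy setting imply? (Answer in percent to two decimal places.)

1.93%

Output 2.35% above potential → x = 2.35.
Collecting π: i = r̄ + (1 + 1.2) π − 1.2 π̄ + 0.6 x
2.2 π = 3.30 − 0.90 + 1.2 × 2.71 − 0.6 × 2.35 = 4.242
π = 4.242 / 2.2 = 1.93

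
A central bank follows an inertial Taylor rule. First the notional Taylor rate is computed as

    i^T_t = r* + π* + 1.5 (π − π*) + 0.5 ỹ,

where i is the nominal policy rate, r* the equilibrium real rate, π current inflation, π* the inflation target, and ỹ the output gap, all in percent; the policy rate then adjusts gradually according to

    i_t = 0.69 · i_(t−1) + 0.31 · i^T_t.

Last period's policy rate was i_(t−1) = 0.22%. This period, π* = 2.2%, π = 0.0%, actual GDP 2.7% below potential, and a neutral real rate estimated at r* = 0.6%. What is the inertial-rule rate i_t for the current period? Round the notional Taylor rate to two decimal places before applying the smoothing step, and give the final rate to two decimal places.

-0.42%

Output 2.7% below potential → ỹ = -2.7.
i^T_t = 0.6 + 2.2 + 1.5 × (0.0 − 2.2) + 0.5 × (-2.7)
   = 0.6 + 2.2 − 3.3 − 1.35 = -1.85
i_t = 0.69 × 0.22 + 0.31 × (-1.85) = 0.1518 − 0.5735 = -0.42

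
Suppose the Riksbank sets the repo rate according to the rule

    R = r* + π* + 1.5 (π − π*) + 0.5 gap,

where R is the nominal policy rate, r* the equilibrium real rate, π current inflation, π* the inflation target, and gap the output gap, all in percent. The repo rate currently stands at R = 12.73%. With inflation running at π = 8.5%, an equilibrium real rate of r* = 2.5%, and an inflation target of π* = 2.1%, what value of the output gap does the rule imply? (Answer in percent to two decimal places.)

0.5 gap = 12.73 − 2.5 − 2.1 − 1.5 × (8.5 − 2.1) = -1.47
gap = -1.47 / 0.5 = -2.94

-2.94%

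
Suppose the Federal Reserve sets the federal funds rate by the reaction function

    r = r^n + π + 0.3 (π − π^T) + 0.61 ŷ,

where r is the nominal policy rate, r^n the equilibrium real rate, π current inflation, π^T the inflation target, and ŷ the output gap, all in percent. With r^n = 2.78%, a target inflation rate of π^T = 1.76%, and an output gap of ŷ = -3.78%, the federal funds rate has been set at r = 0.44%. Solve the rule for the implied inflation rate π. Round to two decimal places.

Collecting π: r = r^n + (1 + 0.3) π − 0.3 π^T + 0.61 ŷ
1.3 π = 0.44 − 2.78 + 0.3 × 1.76 − 0.61 × (-3.78) = 0.4938
π = 0.4938 / 1.3 = 0.38

0.38%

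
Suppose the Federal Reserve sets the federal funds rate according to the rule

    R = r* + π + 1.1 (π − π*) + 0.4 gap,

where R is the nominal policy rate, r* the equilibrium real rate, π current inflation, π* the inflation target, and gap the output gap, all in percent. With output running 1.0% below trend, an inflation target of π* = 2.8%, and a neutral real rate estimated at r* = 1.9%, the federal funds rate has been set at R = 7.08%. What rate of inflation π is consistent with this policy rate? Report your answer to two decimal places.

4.12%

Output 1.0% below potential → gap = -1.0.
Collecting π: R = r* + (1 + 1.1) π − 1.1 π* + 0.4 gap
2.1 π = 7.08 − 1.9 + 1.1 × 2.8 − 0.4 × (-1.0) = 8.66
π = 8.66 / 2.1 = 4.12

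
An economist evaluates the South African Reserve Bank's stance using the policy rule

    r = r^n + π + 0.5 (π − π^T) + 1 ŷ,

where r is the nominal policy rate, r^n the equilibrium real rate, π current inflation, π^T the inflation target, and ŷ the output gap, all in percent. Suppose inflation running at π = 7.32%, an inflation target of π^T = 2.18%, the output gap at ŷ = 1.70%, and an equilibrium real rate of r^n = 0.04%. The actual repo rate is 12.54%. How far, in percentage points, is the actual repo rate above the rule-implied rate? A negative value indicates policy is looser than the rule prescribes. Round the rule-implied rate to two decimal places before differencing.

0.91 pp

r = 0.04 + 7.32 + 0.5 × (7.32 − 2.18) + 1 × 1.70
   = 0.04 + 7.32 + 2.57 + 1.7 = 11.63
Deviation = 12.54 − 11.63 = 0.91 pp.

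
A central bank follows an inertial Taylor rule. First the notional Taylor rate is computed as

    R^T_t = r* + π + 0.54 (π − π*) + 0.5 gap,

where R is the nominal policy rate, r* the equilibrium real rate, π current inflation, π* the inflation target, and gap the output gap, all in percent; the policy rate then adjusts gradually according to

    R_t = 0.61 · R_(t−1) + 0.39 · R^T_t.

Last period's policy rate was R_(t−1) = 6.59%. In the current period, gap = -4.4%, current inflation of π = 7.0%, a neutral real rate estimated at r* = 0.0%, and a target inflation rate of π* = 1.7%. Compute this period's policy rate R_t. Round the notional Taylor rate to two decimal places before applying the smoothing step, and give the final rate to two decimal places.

7.01%

R^T_t = 0.0 + 7.0 + 0.54 × (7.0 − 1.7) + 0.5 × (-4.4)
   = 0.0 + 7 + 2.862 − 2.2 = 7.66
R_t = 0.61 × 6.59 + 0.39 × 7.66 = 4.0199 + 2.9874 = 7.01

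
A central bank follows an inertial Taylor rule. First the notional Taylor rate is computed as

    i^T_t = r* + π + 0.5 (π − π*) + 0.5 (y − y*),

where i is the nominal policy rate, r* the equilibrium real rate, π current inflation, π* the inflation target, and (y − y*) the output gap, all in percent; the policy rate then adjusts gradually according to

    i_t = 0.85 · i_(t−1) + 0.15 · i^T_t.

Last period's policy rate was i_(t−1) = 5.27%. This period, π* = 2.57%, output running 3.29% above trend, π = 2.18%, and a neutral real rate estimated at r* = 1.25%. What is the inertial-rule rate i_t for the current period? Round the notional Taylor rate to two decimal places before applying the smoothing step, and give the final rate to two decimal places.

5.21%

Output 3.29% above potential → (y − y*) = 3.29.
i^T_t = 1.25 + 2.18 + 0.5 × (2.18 − 2.57) + 0.5 × 3.29
   = 1.25 + 2.18 − 0.195 + 1.645 = 4.88
i_t = 0.85 × 5.27 + 0.15 × 4.88 = 4.4795 + 0.732 = 5.21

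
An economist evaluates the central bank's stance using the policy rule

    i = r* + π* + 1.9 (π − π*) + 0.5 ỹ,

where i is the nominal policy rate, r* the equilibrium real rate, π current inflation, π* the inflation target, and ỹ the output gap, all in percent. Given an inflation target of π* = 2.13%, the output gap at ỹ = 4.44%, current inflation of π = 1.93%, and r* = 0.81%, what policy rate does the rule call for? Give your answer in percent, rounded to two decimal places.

4.78%

i = 0.81 + 2.13 + 1.9 × (1.93 − 2.13) + 0.5 × 4.44
   = 0.81 + 2.13 − 0.38 + 2.22 = 4.78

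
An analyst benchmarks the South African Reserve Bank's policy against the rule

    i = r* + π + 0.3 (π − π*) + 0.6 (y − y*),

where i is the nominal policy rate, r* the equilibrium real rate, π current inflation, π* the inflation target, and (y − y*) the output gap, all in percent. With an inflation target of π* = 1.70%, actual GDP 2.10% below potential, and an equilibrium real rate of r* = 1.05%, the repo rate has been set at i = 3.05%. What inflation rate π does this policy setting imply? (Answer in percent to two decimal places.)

Output 2.10% below potential → (y − y*) = -2.10.
Collecting π: i = r* + (1 + 0.3) π − 0.3 π* + 0.6 (y − y*)
1.3 π = 3.05 − 1.05 + 0.3 × 1.70 − 0.6 × (-2.10) = 3.77
π = 3.77 / 1.3 = 2.90

2.90%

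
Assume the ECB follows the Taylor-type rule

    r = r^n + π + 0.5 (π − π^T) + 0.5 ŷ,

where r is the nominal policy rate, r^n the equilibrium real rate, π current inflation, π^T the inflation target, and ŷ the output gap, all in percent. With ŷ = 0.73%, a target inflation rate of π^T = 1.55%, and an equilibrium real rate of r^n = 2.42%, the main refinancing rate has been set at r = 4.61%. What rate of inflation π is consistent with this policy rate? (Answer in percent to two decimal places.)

1.73%

Collecting π: r = r^n + (1 + 0.5) π − 0.5 π^T + 0.5 ŷ
1.5 π = 4.61 − 2.42 + 0.5 × 1.55 − 0.5 × 0.73 = 2.6
π = 2.6 / 1.5 = 1.73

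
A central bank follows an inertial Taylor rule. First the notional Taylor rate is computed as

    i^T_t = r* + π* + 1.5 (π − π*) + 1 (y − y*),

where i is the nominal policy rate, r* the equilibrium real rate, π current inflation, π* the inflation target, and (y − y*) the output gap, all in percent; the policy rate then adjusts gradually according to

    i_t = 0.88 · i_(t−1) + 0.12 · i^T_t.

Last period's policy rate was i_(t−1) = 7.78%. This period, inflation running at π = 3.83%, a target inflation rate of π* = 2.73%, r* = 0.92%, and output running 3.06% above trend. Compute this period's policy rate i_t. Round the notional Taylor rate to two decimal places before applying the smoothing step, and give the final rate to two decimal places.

Output 3.06% above potential → (y − y*) = 3.06.
i^T_t = 0.92 + 2.73 + 1.5 × (3.83 − 2.73) + 1 × 3.06
   = 0.92 + 2.73 + 1.65 + 3.06 = 8.36
i_t = 0.88 × 7.78 + 0.12 × 8.36 = 6.8464 + 1.0032 = 7.85

7.85%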